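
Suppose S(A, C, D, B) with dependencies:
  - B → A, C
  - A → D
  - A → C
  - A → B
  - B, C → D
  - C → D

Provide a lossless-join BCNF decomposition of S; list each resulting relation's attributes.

Candidate keys of the original relation: {A}, {B}.
Within {A, B, C, D}: {C}⁺ ∩ {A, B, C, D} = {C, D}, not the whole set, so C → D violates BCNF; decompose into {C, D} and {A, B, C}.
{C, D} has no BCNF violation.
{A, B, C} has no BCNF violation.

{A, B, C}; {C, D}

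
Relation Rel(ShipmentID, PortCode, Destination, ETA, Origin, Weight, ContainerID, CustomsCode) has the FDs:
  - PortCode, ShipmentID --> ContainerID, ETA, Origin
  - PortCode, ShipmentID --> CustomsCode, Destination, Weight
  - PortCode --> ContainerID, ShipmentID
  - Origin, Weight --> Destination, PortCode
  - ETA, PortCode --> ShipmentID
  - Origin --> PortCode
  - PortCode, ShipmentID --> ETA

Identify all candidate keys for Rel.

{Origin}⁺ = {ContainerID, CustomsCode, Destination, ETA, Origin, PortCode, ShipmentID, Weight} — all of the relation — so {Origin} is a candidate key.
{PortCode}⁺ = {ContainerID, CustomsCode, Destination, ETA, Origin, PortCode, ShipmentID, Weight} — all of the relation — so {PortCode} is a candidate key.
These are minimal and exhaustive — every other superkey contains one of them.

{Origin}, {PortCode}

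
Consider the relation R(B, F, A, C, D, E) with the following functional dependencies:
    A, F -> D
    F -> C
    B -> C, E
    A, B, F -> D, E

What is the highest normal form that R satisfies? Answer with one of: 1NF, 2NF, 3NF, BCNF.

1NF

Candidate key: {A, B, F}. Prime attributes: {A, B, F}.
A, F -> D: {A, F}⁺ = {A, C, D, F}, which is not all of the attributes, so the left side is not a superkey — BCNF is violated.
A, F -> D determines the non-prime attribute {D} from a non-superkey — 3NF is violated.
The proper key subset {B} of {A, B, F} determines non-prime {C, E}, so the relation is not even in 2NF.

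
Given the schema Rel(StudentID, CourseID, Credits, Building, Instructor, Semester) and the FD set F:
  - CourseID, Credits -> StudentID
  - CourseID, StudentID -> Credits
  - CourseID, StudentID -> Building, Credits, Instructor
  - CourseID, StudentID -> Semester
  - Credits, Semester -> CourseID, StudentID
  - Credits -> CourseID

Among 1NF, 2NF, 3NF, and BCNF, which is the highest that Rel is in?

BCNF

Candidate keys: {CourseID, StudentID}, {Credits}. Prime attributes: {CourseID, Credits, StudentID}.
Each dependency's left side is a superkey — BCNF holds.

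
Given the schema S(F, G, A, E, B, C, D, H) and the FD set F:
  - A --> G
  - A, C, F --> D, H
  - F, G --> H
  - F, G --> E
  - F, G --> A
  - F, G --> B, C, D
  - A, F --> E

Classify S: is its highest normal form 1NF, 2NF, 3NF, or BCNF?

3NF

Candidate keys: {A, F}, {F, G}. Prime attributes: {A, F, G}.
A --> G: {A}⁺ = {A, G}, which is not all of the attributes, so the left side is not a superkey — BCNF is violated.
But every attribute on its right side ({G}) is prime, and the same holds for every other non-superkey FD, so 3NF still holds.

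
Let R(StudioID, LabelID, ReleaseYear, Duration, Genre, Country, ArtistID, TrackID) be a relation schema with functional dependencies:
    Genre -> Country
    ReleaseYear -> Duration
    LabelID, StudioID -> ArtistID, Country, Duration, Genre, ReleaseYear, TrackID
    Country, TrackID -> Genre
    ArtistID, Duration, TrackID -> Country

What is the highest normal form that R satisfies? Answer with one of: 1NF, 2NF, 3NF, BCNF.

2NF

Candidate key: {LabelID, StudioID}. Prime attributes: {LabelID, StudioID}.
Genre -> Country: {Genre}⁺ = {Country, Genre}, which is not all of the attributes, so the left side is not a superkey — BCNF is violated.
Because {Country} is non-prime and the left side of Genre -> Country is not a superkey, the relation is not in 3NF.
No proper subset of a key has a non-prime attribute in its closure, so there is no partial dependency; 2NF holds.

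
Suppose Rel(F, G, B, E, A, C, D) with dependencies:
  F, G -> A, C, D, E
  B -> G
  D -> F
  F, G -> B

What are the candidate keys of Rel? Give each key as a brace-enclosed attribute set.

{B, D}, {B, F}, {D, G}, {F, G}

{B, D}⁺ = {A, B, C, D, E, F, G} — all of the relation — so {B, D} is a candidate key.
{B, F}⁺ = {A, B, C, D, E, F, G} — all of the relation — so {B, F} is a candidate key.
{D, G}⁺ = {A, B, C, D, E, F, G} — all of the relation — so {D, G} is a candidate key.
{F, G}⁺ = {A, B, C, D, E, F, G} — all of the relation — so {F, G} is a candidate key.
These are minimal and exhaustive — every other superkey contains one of them.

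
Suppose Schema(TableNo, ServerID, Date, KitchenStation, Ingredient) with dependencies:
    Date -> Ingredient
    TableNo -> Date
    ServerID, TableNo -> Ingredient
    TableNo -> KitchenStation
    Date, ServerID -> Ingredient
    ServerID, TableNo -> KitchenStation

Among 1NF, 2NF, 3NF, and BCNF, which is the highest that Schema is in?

Candidate key: {ServerID, TableNo}. Prime attributes: {ServerID, TableNo}.
Date -> Ingredient: {Date}⁺ = {Date, Ingredient}, which is not all of the attributes, so the left side is not a superkey — BCNF is violated.
Because {Ingredient} is non-prime and the left side of Date -> Ingredient is not a superkey, the relation is not in 3NF.
The proper key subset {TableNo} of {ServerID, TableNo} determines non-prime {Date, Ingredient, KitchenStation}, so the relation is not even in 2NF.

1NF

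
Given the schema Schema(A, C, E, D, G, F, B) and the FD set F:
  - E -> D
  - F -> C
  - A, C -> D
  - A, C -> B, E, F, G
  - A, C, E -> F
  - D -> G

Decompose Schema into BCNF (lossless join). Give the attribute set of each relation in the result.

{A, B, E, F}; {C, F}; {D, E}; {D, G}

Candidate keys of the original relation: {A, C}, {A, F}.
{A, B, C, D, E, F, G}: {E} determines {D, E, G} here but is not a superkey — split on E -> D, G, giving {D, E, G} and {A, B, C, E, F}.
{D, E, G}: {D} determines {D, G} here but is not a superkey — split on D -> G, giving {D, G} and {D, E}.
{D, G}: every determinant is a superkey — BCNF.
{D, E}: every determinant is a superkey — BCNF.
{A, B, C, E, F}: {F} determines {C, F} here but is not a superkey — split on F -> C, giving {C, F} and {A, B, E, F}.
{C, F}: every determinant is a superkey — BCNF.
{A, B, E, F}: every determinant is a superkey — BCNF.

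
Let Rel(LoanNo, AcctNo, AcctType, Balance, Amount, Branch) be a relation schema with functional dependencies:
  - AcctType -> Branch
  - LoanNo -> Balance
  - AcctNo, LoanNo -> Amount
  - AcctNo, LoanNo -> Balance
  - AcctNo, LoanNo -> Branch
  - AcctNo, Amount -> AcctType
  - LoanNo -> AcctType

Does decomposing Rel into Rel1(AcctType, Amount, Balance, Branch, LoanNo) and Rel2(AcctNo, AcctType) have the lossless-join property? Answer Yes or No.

No

The shared attributes are {AcctType} and {AcctType}⁺ = {AcctType, Branch}.
Neither Rel1 nor Rel2 is contained in that closure, so the decomposition is lossy.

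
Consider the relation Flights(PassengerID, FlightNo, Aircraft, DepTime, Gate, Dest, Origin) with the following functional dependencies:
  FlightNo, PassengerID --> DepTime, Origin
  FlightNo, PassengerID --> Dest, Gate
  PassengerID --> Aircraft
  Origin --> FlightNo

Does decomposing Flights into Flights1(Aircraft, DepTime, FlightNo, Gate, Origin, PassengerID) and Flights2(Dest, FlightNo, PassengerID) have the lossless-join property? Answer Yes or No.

Flights1 ∩ Flights2 = {FlightNo, PassengerID}; its closure under F is {Aircraft, DepTime, Dest, FlightNo, Gate, Origin, PassengerID}.
Since Flights1 ⊆ {Aircraft, DepTime, Dest, FlightNo, Gate, Origin, PassengerID}, the intersection is a superkey of Flights1; the decomposition is lossless.

Yes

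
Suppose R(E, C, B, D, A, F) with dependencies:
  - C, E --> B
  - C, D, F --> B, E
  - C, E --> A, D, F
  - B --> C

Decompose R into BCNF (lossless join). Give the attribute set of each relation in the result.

Candidate keys of the original relation: {B, D, F}, {B, E}, {C, D, F}, {C, E}.
In {A, B, C, D, E, F}, {B} is not a superkey ({B}⁺ restricted to this set is {B, C}), so split on B --> C into {B, C} and {A, B, D, E, F}.
{B, C}: every determinant is a superkey — BCNF.
{A, B, D, E, F}: every determinant is a superkey — BCNF.

{A, B, D, E, F}; {B, C}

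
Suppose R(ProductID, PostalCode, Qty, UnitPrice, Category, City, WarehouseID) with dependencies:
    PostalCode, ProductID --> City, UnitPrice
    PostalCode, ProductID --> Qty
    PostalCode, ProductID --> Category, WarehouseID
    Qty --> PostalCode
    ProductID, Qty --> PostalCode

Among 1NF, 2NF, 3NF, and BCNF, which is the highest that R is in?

3NF

Candidate keys: {PostalCode, ProductID}, {ProductID, Qty}. Prime attributes: {PostalCode, ProductID, Qty}.
Qty --> PostalCode breaks BCNF: {Qty}⁺ = {PostalCode, Qty}, so {Qty} is not a superkey.
But every attribute on its right side ({PostalCode}) is prime, and the same holds for every other non-superkey FD, so 3NF still holds.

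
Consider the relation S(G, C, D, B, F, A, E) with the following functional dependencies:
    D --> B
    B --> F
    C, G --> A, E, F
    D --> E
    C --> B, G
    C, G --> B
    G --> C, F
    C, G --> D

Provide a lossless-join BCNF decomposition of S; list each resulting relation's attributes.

Candidate keys of the original relation: {C}, {G}.
{A, B, C, D, E, F, G}: {D} determines {B, D, E, F} here but is not a superkey — split on D --> B, E, F, giving {B, D, E, F} and {A, C, D, G}.
{B, D, E, F}: {B} determines {B, F} here but is not a superkey — split on B --> F, giving {B, F} and {B, D, E}.
{B, F}: every determinant is a superkey — BCNF.
{B, D, E}: every determinant is a superkey — BCNF.
{A, C, D, G}: every determinant is a superkey — BCNF.

{A, C, D, G}; {B, D, E}; {B, F}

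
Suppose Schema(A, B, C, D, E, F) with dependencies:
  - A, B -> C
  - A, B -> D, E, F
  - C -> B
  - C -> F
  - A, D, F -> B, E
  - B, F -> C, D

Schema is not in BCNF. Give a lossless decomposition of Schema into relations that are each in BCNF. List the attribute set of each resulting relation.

{A, C, E}; {B, C, D, F}

Candidate keys of the original relation: {A, B}, {A, C}, {A, D, F}.
{A, B, C, D, E, F}: {C} determines {B, C, D, F} here but is not a superkey — split on C -> B, D, F, giving {B, C, D, F} and {A, C, E}.
{B, C, D, F} has no BCNF violation.
{A, C, E} has no BCNF violation.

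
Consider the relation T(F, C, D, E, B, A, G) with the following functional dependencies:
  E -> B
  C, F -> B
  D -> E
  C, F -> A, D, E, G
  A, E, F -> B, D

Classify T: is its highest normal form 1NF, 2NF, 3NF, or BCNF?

Candidate key: {C, F}. Prime attributes: {C, F}.
For E -> B we have {E}⁺ = {B, E}; {E} is not a superkey, so BCNF fails.
E -> B has non-prime {B} on the right and a non-superkey on the left, so 3NF fails.
Checking every proper subset of each key, none determines a non-prime attribute — 2NF is satisfied.

2NF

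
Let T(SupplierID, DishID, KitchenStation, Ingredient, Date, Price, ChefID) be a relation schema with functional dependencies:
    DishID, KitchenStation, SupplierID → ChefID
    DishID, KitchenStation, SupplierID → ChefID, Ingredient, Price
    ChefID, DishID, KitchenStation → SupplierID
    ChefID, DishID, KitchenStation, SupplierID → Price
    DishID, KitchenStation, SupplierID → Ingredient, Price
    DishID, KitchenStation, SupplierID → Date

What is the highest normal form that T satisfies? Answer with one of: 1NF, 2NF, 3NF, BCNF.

Candidate keys: {ChefID, DishID, KitchenStation}, {DishID, KitchenStation, SupplierID}. Prime attributes: {ChefID, DishID, KitchenStation, SupplierID}.
Every FD has a superkey on the left, so the relation is in BCNF.

BCNF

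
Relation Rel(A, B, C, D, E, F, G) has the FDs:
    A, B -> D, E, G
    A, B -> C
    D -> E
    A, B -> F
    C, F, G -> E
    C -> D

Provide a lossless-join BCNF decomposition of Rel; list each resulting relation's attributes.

{A, B, C, F, G}; {C, D}; {D, E}

Candidate key of the original relation: {A, B}.
{A, B, C, D, E, F, G}: {D} determines {D, E} here but is not a superkey — split on D -> E, giving {D, E} and {A, B, C, D, F, G}.
{D, E} has no BCNF violation.
{A, B, C, D, F, G}: {C, F, G} determines {C, D, F, G} here but is not a superkey — split on C, F, G -> D, giving {C, D, F, G} and {A, B, C, F, G}.
{C, D, F, G}: {C} determines {C, D} here but is not a superkey — split on C -> D, giving {C, D} and {C, F, G}.
{C, D} has no BCNF violation.
{C, F, G} has no BCNF violation.
{A, B, C, F, G} has no BCNF violation.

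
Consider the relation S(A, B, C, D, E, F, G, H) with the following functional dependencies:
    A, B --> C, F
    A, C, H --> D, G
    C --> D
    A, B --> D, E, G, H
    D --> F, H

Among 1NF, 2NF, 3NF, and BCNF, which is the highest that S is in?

Candidate key: {A, B}. Prime attributes: {A, B}.
For A, C, H --> D, G we have {A, C, H}⁺ = {A, C, D, F, G, H}; {A, C, H} is not a superkey, so BCNF fails.
A, C, H --> D, G has non-prime {D, G} on the right and a non-superkey on the left, so 3NF fails.
No non-prime attribute depends on a proper subset of any candidate key, so 2NF holds.

2NF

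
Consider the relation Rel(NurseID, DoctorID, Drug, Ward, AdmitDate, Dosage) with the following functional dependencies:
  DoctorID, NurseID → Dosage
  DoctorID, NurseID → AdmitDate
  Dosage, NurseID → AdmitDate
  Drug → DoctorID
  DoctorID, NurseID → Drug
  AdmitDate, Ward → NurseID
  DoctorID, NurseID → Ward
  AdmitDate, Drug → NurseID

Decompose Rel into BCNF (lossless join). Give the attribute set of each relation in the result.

{AdmitDate, Dosage, NurseID}; {DoctorID, Drug}; {Dosage, Drug, NurseID, Ward}

Candidate keys of the original relation: {AdmitDate, DoctorID, Ward}, {AdmitDate, Drug}, {DoctorID, NurseID}, {Drug, NurseID}.
In {AdmitDate, DoctorID, Dosage, Drug, NurseID, Ward}, {Dosage, NurseID} is not a superkey ({Dosage, NurseID}⁺ restricted to this set is {AdmitDate, Dosage, NurseID}), so split on Dosage, NurseID → AdmitDate into {AdmitDate, Dosage, NurseID} and {DoctorID, Dosage, Drug, NurseID, Ward}.
{AdmitDate, Dosage, NurseID} is in BCNF.
In {DoctorID, Dosage, Drug, NurseID, Ward}, {Drug} is not a superkey ({Drug}⁺ restricted to this set is {DoctorID, Drug}), so split on Drug → DoctorID into {DoctorID, Drug} and {Dosage, Drug, NurseID, Ward}.
{DoctorID, Drug} is in BCNF.
{Dosage, Drug, NurseID, Ward} is in BCNF.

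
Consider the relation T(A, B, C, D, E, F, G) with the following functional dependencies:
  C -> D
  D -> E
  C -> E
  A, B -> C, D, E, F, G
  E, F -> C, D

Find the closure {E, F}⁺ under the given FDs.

{C, D, E, F}

Start with {E, F}.
E, F -> C, D applies; add {C, D} → now {C, D, E, F}.
No further FD applies.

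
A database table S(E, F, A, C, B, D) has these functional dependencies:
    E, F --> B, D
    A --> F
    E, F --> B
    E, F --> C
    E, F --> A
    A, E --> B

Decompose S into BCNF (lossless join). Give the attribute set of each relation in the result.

{A, B, C, D, E}; {A, F}

Candidate keys of the original relation: {A, E}, {E, F}.
{A, B, C, D, E, F}: {A} determines {A, F} here but is not a superkey — split on A --> F, giving {A, F} and {A, B, C, D, E}.
{A, F} is in BCNF.
{A, B, C, D, E} is in BCNF.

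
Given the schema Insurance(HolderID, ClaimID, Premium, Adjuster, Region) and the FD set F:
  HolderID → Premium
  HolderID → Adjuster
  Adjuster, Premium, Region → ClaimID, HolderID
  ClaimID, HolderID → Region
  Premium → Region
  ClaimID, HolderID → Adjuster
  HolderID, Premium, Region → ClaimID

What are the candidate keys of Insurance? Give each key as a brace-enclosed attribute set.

{Adjuster, Premium}, {HolderID}

{HolderID}⁺ = {Adjuster, ClaimID, HolderID, Premium, Region}, which is every attribute, so {HolderID} is a candidate key.
{Adjuster, Premium}⁺ = {Adjuster, ClaimID, HolderID, Premium, Region}, which is every attribute, so {Adjuster, Premium} is a candidate key.
Any other superkey properly contains one of these, so there are no further candidate keys.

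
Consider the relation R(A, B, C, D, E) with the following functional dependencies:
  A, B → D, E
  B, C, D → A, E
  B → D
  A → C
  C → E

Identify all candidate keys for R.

{A, B}, {B, C}

Attributes never on any right-hand side: {B} — every candidate key must contain it.
{A, B}⁺ = {A, B, C, D, E} — all of the relation — so {A, B} is a candidate key.
{B, C}⁺ = {A, B, C, D, E} — all of the relation — so {B, C} is a candidate key.
Any other superkey properly contains one of these, so there are no further candidate keys.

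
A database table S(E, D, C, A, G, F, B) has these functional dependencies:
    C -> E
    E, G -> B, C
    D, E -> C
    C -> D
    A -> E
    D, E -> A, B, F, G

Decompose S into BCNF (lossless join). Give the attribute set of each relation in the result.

Candidate keys of the original relation: {A, D}, {A, G}, {C}, {D, E}, {E, G}.
{A, B, C, D, E, F, G}: {A} determines {A, E} here but is not a superkey — split on A -> E, giving {A, E} and {A, B, C, D, F, G}.
{A, E} is in BCNF.
{A, B, C, D, F, G} is in BCNF.

{A, B, C, D, F, G}; {A, E}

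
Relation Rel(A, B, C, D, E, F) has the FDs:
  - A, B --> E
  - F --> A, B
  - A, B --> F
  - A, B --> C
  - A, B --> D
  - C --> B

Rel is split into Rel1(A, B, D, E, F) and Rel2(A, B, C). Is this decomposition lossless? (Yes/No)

The shared attributes are {A, B} and {A, B}⁺ = {A, B, C, D, E, F}.
Rel1 is contained in that closure, so Rel1 ∩ Rel2 --> Rel1 holds and the join is lossless.

Yes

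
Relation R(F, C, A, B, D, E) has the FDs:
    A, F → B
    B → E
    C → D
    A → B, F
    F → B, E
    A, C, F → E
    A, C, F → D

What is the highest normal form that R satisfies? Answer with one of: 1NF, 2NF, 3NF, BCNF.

Candidate key: {A, C}. Prime attributes: {A, C}.
A, F → B: {A, F}⁺ = {A, B, E, F}, which is not all of the attributes, so the left side is not a superkey — BCNF is violated.
A, F → B has non-prime {B} on the right and a non-superkey on the left, so 3NF fails.
The proper key subset {A} of {A, C} determines non-prime {B, E, F}, so the relation is not even in 2NF.

1NF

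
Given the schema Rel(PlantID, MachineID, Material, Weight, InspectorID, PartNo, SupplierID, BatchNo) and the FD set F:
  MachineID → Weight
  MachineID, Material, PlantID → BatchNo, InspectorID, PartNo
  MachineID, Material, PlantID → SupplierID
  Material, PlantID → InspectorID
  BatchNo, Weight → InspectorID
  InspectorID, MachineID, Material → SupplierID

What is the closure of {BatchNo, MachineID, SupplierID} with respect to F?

Start with {BatchNo, MachineID, SupplierID}.
MachineID → Weight applies; add {Weight} → now {BatchNo, MachineID, SupplierID, Weight}.
BatchNo, Weight → InspectorID applies; add {InspectorID} → now {BatchNo, InspectorID, MachineID, SupplierID, Weight}.
No further FD applies.

{BatchNo, InspectorID, MachineID, SupplierID, Weight}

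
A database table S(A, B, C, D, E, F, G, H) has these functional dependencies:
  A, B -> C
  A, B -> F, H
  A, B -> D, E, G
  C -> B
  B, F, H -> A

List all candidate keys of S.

{A, B}, {A, C}, {B, F, H}, {C, F, H}

Closure of {A, B} is {A, B, C, D, E, F, G, H}, the whole schema; {A, B} is a candidate key.
Closure of {A, C} is {A, B, C, D, E, F, G, H}, the whole schema; {A, C} is a candidate key.
Closure of {B, F, H} is {A, B, C, D, E, F, G, H}, the whole schema; {B, F, H} is a candidate key.
Closure of {C, F, H} is {A, B, C, D, E, F, G, H}, the whole schema; {C, F, H} is a candidate key.
No proper subset of any of these is a key, and no other minimal superkey exists.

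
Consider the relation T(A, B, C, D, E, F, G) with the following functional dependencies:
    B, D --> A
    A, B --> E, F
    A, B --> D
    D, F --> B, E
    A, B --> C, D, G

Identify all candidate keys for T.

{A, B}⁺ = {A, B, C, D, E, F, G}, which is every attribute, so {A, B} is a candidate key.
{B, D}⁺ = {A, B, C, D, E, F, G}, which is every attribute, so {B, D} is a candidate key.
{D, F}⁺ = {A, B, C, D, E, F, G}, which is every attribute, so {D, F} is a candidate key.
These are minimal and exhaustive — every other superkey contains one of them.

{A, B}, {B, D}, {D, F}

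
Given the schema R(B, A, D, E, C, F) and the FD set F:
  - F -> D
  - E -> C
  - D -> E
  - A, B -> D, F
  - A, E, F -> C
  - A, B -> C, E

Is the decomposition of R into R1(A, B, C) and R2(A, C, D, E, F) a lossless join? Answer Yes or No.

Common attributes: {A, C}; their closure is {A, C}.
Neither R1 nor R2 is contained in that closure, so the decomposition is lossy.

No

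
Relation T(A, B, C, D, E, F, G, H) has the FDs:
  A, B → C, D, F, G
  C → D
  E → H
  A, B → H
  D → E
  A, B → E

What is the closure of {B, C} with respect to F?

Start with {B, C}.
C → D applies; add {D} → now {B, C, D}.
D → E applies; add {E} → now {B, C, D, E}.
E → H applies; add {H} → now {B, C, D, E, H}.
No further FD applies.

{B, C, D, E, H}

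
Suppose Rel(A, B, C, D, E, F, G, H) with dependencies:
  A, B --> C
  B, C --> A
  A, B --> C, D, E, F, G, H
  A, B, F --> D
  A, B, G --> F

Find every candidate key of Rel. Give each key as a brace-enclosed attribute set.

Attributes never on any right-hand side: {B} — every candidate key must contain it.
{A, B}⁺ = {A, B, C, D, E, F, G, H} — all of the relation — so {A, B} is a candidate key.
{B, C}⁺ = {A, B, C, D, E, F, G, H} — all of the relation — so {B, C} is a candidate key.
No proper subset of any of these is a key, and no other minimal superkey exists.

{A, B}, {B, C}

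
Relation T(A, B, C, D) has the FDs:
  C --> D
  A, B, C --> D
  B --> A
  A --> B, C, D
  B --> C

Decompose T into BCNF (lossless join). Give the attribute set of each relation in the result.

{A, B, C}; {C, D}

Candidate keys of the original relation: {A}, {B}.
Within {A, B, C, D}: {C}⁺ ∩ {A, B, C, D} = {C, D}, not the whole set, so C --> D violates BCNF; decompose into {C, D} and {A, B, C}.
{C, D} has no BCNF violation.
{A, B, C} has no BCNF violation.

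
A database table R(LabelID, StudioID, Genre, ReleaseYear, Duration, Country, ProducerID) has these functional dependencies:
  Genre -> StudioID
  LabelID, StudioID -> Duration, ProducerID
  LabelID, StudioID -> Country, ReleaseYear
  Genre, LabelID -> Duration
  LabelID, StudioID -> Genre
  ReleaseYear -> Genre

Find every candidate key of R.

No FD produces {LabelID}, so it must be in every candidate key.
{Genre, LabelID}⁺ = {Country, Duration, Genre, LabelID, ProducerID, ReleaseYear, StudioID} — all of the relation — so {Genre, LabelID} is a candidate key.
{LabelID, ReleaseYear}⁺ = {Country, Duration, Genre, LabelID, ProducerID, ReleaseYear, StudioID} — all of the relation — so {LabelID, ReleaseYear} is a candidate key.
{LabelID, StudioID}⁺ = {Country, Duration, Genre, LabelID, ProducerID, ReleaseYear, StudioID} — all of the relation — so {LabelID, StudioID} is a candidate key.
These are minimal and exhaustive — every other superkey contains one of them.

{Genre, LabelID}, {LabelID, ReleaseYear}, {LabelID, StudioID}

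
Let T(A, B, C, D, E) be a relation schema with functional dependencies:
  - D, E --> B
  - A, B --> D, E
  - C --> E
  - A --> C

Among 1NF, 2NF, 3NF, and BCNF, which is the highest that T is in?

1NF

Candidate keys: {A, B}, {A, D}. Prime attributes: {A, B, D}.
For D, E --> B we have {D, E}⁺ = {B, D, E}; {D, E} is not a superkey, so BCNF fails.
C --> E has non-prime {E} on the right and a non-superkey on the left, so 3NF fails.
{A} is a proper subset of the key {A, B}, and {A}⁺ contains the non-prime attributes {C, E} — a partial dependency, so 2NF is violated.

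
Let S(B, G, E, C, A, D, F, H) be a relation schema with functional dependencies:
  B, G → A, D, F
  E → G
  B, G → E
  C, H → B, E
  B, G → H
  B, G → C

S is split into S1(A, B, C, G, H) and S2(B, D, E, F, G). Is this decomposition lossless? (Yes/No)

Yes

S1 ∩ S2 = {B, G}; its closure under F is {A, B, C, D, E, F, G, H}.
This includes all of S1, so the common attributes are a superkey of S1 — the join is lossless.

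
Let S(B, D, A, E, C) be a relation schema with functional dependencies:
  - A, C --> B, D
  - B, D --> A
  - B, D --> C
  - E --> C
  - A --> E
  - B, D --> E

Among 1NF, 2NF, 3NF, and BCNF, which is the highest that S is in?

2NF

Candidate keys: {A}, {B, D}. Prime attributes: {A, B, D}.
E --> C: {E}⁺ = {C, E}, which is not all of the attributes, so the left side is not a superkey — BCNF is violated.
E --> C has non-prime {C} on the right and a non-superkey on the left, so 3NF fails.
Checking every proper subset of each key, none determines a non-prime attribute — 2NF is satisfied.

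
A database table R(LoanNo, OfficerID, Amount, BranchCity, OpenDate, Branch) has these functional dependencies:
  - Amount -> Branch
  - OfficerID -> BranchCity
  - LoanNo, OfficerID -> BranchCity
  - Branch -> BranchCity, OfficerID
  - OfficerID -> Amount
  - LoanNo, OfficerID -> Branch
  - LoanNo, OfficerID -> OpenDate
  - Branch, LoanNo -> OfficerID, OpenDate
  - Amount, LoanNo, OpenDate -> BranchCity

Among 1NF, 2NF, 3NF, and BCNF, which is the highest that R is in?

1NF

Candidate keys: {Amount, LoanNo}, {Branch, LoanNo}, {LoanNo, OfficerID}. Prime attributes: {Amount, Branch, LoanNo, OfficerID}.
Amount -> Branch breaks BCNF: {Amount}⁺ = {Amount, Branch, BranchCity, OfficerID}, so {Amount} is not a superkey.
Because {BranchCity} is non-prime and the left side of OfficerID -> BranchCity is not a superkey, the relation is not in 3NF.
{Amount} is a proper subset of the key {Amount, LoanNo}, and {Amount}⁺ contains the non-prime attribute {BranchCity} — a partial dependency, so 2NF is violated.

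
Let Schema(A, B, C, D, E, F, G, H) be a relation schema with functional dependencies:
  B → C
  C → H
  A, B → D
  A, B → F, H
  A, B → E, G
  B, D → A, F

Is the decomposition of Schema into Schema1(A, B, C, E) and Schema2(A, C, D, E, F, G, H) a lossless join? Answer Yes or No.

Schema1 ∩ Schema2 = {A, C, E}; its closure under F is {A, C, E, H}.
Neither Schema1 nor Schema2 is contained in that closure, so the decomposition is lossy.

No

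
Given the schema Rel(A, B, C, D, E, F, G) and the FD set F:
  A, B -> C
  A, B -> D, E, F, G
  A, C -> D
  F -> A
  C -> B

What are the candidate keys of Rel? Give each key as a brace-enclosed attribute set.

{A, B} is a candidate key since {A, B}⁺ = {A, B, C, D, E, F, G} covers every attribute.
{A, C} is a candidate key since {A, C}⁺ = {A, B, C, D, E, F, G} covers every attribute.
{B, F} is a candidate key since {B, F}⁺ = {A, B, C, D, E, F, G} covers every attribute.
{C, F} is a candidate key since {C, F}⁺ = {A, B, C, D, E, F, G} covers every attribute.
No proper subset of any of these is a key, and no other minimal superkey exists.

{A, B}, {A, C}, {B, F}, {C, F}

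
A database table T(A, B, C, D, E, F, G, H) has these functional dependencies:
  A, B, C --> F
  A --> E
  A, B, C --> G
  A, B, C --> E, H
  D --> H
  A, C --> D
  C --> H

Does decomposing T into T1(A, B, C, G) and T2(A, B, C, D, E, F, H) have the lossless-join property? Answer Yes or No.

T1 ∩ T2 = {A, B, C}; its closure under F is {A, B, C, D, E, F, G, H}.
Since T1 ⊆ {A, B, C, D, E, F, G, H}, the intersection is a superkey of T1; the decomposition is lossless.

Yes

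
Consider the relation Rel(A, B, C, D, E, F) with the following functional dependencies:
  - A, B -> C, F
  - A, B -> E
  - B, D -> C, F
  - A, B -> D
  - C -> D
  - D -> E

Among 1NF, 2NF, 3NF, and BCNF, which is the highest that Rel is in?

2NF

Candidate key: {A, B}. Prime attributes: {A, B}.
B, D -> C, F breaks BCNF: {B, D}⁺ = {B, C, D, E, F}, so {B, D} is not a superkey.
Because {C, F} are non-prime and the left side of B, D -> C, F is not a superkey, the relation is not in 3NF.
No proper subset of a key has a non-prime attribute in its closure, so there is no partial dependency; 2NF holds.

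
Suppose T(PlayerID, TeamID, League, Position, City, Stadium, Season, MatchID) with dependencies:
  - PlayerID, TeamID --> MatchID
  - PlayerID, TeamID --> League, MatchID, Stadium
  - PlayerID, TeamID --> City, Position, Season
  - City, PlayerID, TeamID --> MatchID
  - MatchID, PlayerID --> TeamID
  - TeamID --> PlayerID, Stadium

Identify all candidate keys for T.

{TeamID} is a candidate key since {TeamID}⁺ = {City, League, MatchID, PlayerID, Position, Season, Stadium, TeamID} covers every attribute.
{MatchID, PlayerID} is a candidate key since {MatchID, PlayerID}⁺ = {City, League, MatchID, PlayerID, Position, Season, Stadium, TeamID} covers every attribute.
No proper subset of any of these is a key, and no other minimal superkey exists.

{MatchID, PlayerID}, {TeamID}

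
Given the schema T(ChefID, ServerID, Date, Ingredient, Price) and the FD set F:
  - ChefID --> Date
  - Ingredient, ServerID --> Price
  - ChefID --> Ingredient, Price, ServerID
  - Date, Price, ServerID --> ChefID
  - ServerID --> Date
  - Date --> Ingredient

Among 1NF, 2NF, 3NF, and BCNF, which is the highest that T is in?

Candidate keys: {ChefID}, {ServerID}. Prime attributes: {ChefID, ServerID}.
Date --> Ingredient: {Date}⁺ = {Date, Ingredient}, which is not all of the attributes, so the left side is not a superkey — BCNF is violated.
Date --> Ingredient has non-prime {Ingredient} on the right and a non-superkey on the left, so 3NF fails.
With only single-attribute keys there can be no partial dependency, so 2NF holds.

2NF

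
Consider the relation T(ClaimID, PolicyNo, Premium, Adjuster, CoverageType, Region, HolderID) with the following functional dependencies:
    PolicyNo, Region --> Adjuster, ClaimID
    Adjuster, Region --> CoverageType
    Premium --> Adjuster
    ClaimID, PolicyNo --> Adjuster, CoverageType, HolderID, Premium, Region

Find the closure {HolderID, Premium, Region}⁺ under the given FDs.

Start with {HolderID, Premium, Region}.
Premium --> Adjuster applies; add {Adjuster} → now {Adjuster, HolderID, Premium, Region}.
Adjuster, Region --> CoverageType applies; add {CoverageType} → now {Adjuster, CoverageType, HolderID, Premium, Region}.
No further FD applies.

{Adjuster, CoverageType, HolderID, Premium, Region}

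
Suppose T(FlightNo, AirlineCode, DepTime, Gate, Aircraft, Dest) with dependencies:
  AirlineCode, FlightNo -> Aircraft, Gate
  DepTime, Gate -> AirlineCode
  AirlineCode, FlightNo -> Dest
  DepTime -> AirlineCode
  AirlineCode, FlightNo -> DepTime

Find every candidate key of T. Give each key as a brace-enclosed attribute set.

{AirlineCode, FlightNo}, {DepTime, FlightNo}

No FD produces {FlightNo}, so it must be in every candidate key.
{AirlineCode, FlightNo}⁺ = {Aircraft, AirlineCode, DepTime, Dest, FlightNo, Gate} — all of the relation — so {AirlineCode, FlightNo} is a candidate key.
{DepTime, FlightNo}⁺ = {Aircraft, AirlineCode, DepTime, Dest, FlightNo, Gate} — all of the relation — so {DepTime, FlightNo} is a candidate key.
Any other superkey properly contains one of these, so there are no further candidate keys.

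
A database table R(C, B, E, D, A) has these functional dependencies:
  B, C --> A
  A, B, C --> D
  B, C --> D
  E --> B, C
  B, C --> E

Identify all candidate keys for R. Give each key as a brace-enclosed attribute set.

{E}⁺ = {A, B, C, D, E} — all of the relation — so {E} is a candidate key.
{B, C}⁺ = {A, B, C, D, E} — all of the relation — so {B, C} is a candidate key.
These are minimal and exhaustive — every other superkey contains one of them.

{B, C}, {E}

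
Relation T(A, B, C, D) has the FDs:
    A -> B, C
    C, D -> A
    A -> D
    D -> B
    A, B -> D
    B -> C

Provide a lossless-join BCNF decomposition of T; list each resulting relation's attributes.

Candidate keys of the original relation: {A}, {D}.
Within {A, B, C, D}: {B}⁺ ∩ {A, B, C, D} = {B, C}, not the whole set, so B -> C violates BCNF; decompose into {B, C} and {A, B, D}.
{B, C} is in BCNF.
{A, B, D} is in BCNF.

{A, B, D}; {B, C}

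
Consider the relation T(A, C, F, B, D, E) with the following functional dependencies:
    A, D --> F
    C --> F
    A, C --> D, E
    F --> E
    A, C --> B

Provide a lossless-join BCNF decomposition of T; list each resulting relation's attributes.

{A, B, C, D}; {A, D, F}; {E, F}

Candidate key of the original relation: {A, C}.
Within {A, B, C, D, E, F}: {A, D}⁺ ∩ {A, B, C, D, E, F} = {A, D, E, F}, not the whole set, so A, D --> E, F violates BCNF; decompose into {A, D, E, F} and {A, B, C, D}.
Within {A, D, E, F}: {F}⁺ ∩ {A, D, E, F} = {E, F}, not the whole set, so F --> E violates BCNF; decompose into {E, F} and {A, D, F}.
{E, F} is in BCNF.
{A, D, F} is in BCNF.
{A, B, C, D} is in BCNF.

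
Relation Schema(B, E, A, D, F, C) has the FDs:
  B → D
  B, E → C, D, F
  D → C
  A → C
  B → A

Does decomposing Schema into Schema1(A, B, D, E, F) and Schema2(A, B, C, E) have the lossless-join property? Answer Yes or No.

Yes

Schema1 ∩ Schema2 = {A, B, E}; its closure under F is {A, B, C, D, E, F}.
This includes all of Schema1, so the common attributes are a superkey of Schema1 — the join is lossless.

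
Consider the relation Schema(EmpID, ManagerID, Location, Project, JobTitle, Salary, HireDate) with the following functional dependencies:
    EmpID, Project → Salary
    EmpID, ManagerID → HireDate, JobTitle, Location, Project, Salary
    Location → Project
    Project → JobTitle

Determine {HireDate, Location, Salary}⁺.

Start with {HireDate, Location, Salary}.
Location → Project applies; add {Project} → now {HireDate, Location, Project, Salary}.
Project → JobTitle applies; add {JobTitle} → now {HireDate, JobTitle, Location, Project, Salary}.
No further FD applies.

{HireDate, JobTitle, Location, Project, Salary}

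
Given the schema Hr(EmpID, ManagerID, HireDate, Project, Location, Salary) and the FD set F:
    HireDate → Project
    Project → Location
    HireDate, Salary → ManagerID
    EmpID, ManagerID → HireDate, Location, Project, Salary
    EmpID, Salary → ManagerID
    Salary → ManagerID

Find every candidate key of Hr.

Attributes never on any right-hand side: {EmpID} — every candidate key must contain it.
{EmpID, ManagerID} is a candidate key since {EmpID, ManagerID}⁺ = {EmpID, HireDate, Location, ManagerID, Project, Salary} covers every attribute.
{EmpID, Salary} is a candidate key since {EmpID, Salary}⁺ = {EmpID, HireDate, Location, ManagerID, Project, Salary} covers every attribute.
Any other superkey properly contains one of these, so there are no further candidate keys.

{EmpID, ManagerID}, {EmpID, Salary}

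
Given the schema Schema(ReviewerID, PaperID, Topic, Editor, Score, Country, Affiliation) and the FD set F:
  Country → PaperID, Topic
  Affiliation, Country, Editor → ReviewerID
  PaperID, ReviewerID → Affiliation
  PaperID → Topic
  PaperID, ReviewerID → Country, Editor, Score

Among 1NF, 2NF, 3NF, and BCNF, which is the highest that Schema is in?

Candidate keys: {Affiliation, Country, Editor}, {Country, ReviewerID}, {PaperID, ReviewerID}. Prime attributes: {Affiliation, Country, Editor, PaperID, ReviewerID}.
For Country → PaperID, Topic we have {Country}⁺ = {Country, PaperID, Topic}; {Country} is not a superkey, so BCNF fails.
Country → PaperID, Topic determines the non-prime attribute {Topic} from a non-superkey — 3NF is violated.
Since {Country} ⊂ {Country, ReviewerID} and {Country}⁺ ⊇ {Topic} with {Topic} non-prime, there is a partial dependency; 2NF fails.

1NF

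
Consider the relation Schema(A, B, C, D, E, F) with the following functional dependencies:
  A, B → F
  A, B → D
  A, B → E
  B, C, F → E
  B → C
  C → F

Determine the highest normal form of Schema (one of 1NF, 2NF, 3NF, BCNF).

Candidate key: {A, B}. Prime attributes: {A, B}.
For B, C, F → E we have {B, C, F}⁺ = {B, C, E, F}; {B, C, F} is not a superkey, so BCNF fails.
B, C, F → E determines the non-prime attribute {E} from a non-superkey — 3NF is violated.
Since {B} ⊂ {A, B} and {B}⁺ ⊇ {C, E, F} with {C, E, F} non-prime, there is a partial dependency; 2NF fails.

1NF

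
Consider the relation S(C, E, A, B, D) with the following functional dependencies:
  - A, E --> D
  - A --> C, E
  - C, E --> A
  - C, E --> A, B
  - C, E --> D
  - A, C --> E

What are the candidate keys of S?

{A}⁺ = {A, B, C, D, E}, which is every attribute, so {A} is a candidate key.
{C, E}⁺ = {A, B, C, D, E}, which is every attribute, so {C, E} is a candidate key.
These are minimal and exhaustive — every other superkey contains one of them.

{A}, {C, E}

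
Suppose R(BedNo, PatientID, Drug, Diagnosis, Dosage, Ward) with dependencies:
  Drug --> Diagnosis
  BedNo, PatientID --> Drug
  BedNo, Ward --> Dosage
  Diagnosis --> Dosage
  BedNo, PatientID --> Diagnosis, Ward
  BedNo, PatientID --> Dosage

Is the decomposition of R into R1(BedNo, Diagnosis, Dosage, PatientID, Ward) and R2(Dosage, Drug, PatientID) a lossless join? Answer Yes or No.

No

Common attributes: {Dosage, PatientID}; their closure is {Dosage, PatientID}.
Neither R1 nor R2 is contained in that closure, so the decomposition is lossy.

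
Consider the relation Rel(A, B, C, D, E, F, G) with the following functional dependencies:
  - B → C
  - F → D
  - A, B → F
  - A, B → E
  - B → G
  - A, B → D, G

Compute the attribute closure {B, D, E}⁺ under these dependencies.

{B, C, D, E, G}

Start with {B, D, E}.
B → C applies; add {C} → now {B, C, D, E}.
B → G applies; add {G} → now {B, C, D, E, G}.
No further FD applies.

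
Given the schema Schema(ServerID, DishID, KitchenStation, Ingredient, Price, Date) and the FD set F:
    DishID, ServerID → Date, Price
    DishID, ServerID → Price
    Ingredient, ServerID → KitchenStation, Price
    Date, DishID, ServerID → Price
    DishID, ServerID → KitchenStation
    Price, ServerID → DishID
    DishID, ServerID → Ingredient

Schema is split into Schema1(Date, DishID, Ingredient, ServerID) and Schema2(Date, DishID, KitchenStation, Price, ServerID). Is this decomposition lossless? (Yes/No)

Yes

Schema1 ∩ Schema2 = {Date, DishID, ServerID}; its closure under F is {Date, DishID, Ingredient, KitchenStation, Price, ServerID}.
Schema1 is contained in that closure, so Schema1 ∩ Schema2 → Schema1 holds and the join is lossless.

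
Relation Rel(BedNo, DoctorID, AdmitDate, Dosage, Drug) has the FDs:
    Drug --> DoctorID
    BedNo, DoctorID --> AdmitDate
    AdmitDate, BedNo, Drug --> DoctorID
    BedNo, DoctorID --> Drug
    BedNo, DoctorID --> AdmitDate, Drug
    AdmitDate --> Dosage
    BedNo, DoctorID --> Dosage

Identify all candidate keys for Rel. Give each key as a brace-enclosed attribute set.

{BedNo} never appears on the right of any FD, so every key must include it.
{BedNo, DoctorID} is a candidate key since {BedNo, DoctorID}⁺ = {AdmitDate, BedNo, DoctorID, Dosage, Drug} covers every attribute.
{BedNo, Drug} is a candidate key since {BedNo, Drug}⁺ = {AdmitDate, BedNo, DoctorID, Dosage, Drug} covers every attribute.
No proper subset of any of these is a key, and no other minimal superkey exists.

{BedNo, DoctorID}, {BedNo, Drug}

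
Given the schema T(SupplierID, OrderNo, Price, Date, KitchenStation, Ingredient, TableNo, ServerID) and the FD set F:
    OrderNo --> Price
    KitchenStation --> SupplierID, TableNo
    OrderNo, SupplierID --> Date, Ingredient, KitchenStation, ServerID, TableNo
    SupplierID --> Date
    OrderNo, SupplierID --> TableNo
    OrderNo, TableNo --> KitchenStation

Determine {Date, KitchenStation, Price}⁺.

{Date, KitchenStation, Price, SupplierID, TableNo}

Start with {Date, KitchenStation, Price}.
KitchenStation --> SupplierID, TableNo applies; add {SupplierID, TableNo} → now {Date, KitchenStation, Price, SupplierID, TableNo}.
No further FD applies.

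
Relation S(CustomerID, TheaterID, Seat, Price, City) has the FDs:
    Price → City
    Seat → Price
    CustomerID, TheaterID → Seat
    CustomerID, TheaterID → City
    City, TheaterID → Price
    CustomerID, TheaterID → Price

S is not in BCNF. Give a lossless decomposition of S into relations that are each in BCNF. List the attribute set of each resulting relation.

Candidate key of the original relation: {CustomerID, TheaterID}.
Within {City, CustomerID, Price, Seat, TheaterID}: {Price}⁺ ∩ {City, CustomerID, Price, Seat, TheaterID} = {City, Price}, not the whole set, so Price → City violates BCNF; decompose into {City, Price} and {CustomerID, Price, Seat, TheaterID}.
{City, Price} is in BCNF.
Within {CustomerID, Price, Seat, TheaterID}: {Seat}⁺ ∩ {CustomerID, Price, Seat, TheaterID} = {Price, Seat}, not the whole set, so Seat → Price violates BCNF; decompose into {Price, Seat} and {CustomerID, Seat, TheaterID}.
{Price, Seat} is in BCNF.
{CustomerID, Seat, TheaterID} is in BCNF.

{City, Price}; {CustomerID, Seat, TheaterID}; {Price, Seat}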